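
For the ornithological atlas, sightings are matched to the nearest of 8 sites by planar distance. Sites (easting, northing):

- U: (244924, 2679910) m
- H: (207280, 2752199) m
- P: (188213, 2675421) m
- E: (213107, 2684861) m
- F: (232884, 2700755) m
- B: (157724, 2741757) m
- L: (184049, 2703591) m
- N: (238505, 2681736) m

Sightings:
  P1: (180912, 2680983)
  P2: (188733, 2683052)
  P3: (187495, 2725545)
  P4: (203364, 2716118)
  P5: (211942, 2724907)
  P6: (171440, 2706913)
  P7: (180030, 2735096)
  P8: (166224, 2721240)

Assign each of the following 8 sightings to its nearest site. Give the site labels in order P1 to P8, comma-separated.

P1 → P (d²=84240445.00)
P2 → P (d²=58502561.00)
P3 → L (d²=493853032.00)
P4 → L (d²=529994954.00)
P5 → H (d²=766587508.00)
P6 → L (d²=170022565.00)
P7 → B (d²=541926557.00)
P8 → B (d²=493197289.00)

P, P, L, L, H, L, B, B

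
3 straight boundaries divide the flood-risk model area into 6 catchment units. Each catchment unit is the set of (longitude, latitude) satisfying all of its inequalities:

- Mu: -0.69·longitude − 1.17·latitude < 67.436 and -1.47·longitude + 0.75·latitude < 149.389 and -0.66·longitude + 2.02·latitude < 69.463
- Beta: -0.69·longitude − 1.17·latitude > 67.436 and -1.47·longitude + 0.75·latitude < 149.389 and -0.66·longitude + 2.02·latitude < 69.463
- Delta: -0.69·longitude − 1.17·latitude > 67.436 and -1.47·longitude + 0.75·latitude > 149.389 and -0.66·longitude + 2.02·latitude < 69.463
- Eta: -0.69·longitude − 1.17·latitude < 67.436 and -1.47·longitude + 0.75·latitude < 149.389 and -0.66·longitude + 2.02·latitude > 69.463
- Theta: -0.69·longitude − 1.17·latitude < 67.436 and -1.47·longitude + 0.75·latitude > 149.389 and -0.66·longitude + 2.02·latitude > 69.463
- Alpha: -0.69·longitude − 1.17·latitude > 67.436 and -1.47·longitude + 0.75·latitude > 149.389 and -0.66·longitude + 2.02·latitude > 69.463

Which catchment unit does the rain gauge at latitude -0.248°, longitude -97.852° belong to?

Beta

-0.69·-97.852 − 1.17·-0.248 = 67.808, which is > 67.436
-1.47·-97.852 + 0.75·-0.248 = 143.656, which is < 149.389
-0.66·-97.852 + 2.02·-0.248 = 64.081, which is < 69.463
This sign pattern matches Beta.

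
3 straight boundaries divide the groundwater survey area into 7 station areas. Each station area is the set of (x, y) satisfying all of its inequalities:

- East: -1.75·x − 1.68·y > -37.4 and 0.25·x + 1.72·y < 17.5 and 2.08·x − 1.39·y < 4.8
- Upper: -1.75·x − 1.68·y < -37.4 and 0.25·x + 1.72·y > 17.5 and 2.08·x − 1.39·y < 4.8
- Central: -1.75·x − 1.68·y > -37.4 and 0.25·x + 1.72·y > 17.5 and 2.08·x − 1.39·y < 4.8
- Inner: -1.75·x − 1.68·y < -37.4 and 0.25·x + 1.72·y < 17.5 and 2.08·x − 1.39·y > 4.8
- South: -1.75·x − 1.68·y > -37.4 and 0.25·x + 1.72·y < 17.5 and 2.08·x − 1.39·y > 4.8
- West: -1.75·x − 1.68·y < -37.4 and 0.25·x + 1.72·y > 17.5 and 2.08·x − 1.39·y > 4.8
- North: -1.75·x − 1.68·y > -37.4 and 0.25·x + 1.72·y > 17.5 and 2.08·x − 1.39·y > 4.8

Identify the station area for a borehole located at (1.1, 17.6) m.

-1.75·1.1 − 1.68·17.6 = -31.493, which is > -37.4
0.25·1.1 + 1.72·17.6 = 30.547, which is > 17.5
2.08·1.1 − 1.39·17.6 = -22.176, which is < 4.8
This sign pattern matches Central.

Central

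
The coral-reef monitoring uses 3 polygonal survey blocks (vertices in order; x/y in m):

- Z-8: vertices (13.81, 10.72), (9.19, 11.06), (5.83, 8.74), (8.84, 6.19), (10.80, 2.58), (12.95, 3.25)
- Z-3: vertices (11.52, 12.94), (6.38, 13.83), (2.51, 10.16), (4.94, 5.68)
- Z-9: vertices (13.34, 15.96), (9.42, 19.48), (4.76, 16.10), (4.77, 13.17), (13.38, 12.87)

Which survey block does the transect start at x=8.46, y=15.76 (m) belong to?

Z-9

Cast a ray rightward from (8.46, 15.76). For each polygon, the edges (by vertex number in listed order) whose endpoints lie on opposite sides of y = 15.76, where each meets that height, and whether that is right or left of the point:
Z-8: no edge straddles that height → 0 crossings.
Z-3: no edge straddles that height → 0 crossings.
Z-9: 3–4 at x≈4.761 (left), 5–1 at x≈13.343 (right) → 1 crossing.
Only Z-9 has an odd count, so the point is inside Z-9.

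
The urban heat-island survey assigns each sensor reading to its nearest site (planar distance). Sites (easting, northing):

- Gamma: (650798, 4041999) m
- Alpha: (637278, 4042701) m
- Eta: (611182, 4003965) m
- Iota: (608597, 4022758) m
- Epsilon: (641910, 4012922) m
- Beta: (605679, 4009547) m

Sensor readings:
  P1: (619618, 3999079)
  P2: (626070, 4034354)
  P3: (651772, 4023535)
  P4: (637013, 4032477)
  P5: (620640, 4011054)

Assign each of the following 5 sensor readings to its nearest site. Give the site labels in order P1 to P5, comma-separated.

Eta, Alpha, Epsilon, Alpha, Eta

P1 → Eta (d²=95039092.00)
P2 → Alpha (d²=195291673.00)
P3 → Epsilon (d²=209894813.00)
P4 → Alpha (d²=104600401.00)
P5 → Eta (d²=139707685.00)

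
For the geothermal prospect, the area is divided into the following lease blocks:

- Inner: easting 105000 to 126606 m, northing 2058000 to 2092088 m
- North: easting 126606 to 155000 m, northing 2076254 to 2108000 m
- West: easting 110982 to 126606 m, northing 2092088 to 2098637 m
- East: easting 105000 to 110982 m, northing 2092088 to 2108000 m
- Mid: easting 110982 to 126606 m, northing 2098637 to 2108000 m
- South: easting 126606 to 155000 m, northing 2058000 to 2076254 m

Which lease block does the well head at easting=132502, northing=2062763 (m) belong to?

The point has easting = 132502 and northing = 2062763.
Only South satisfies 126606 ≤ easting ≤ 155000 and 2058000 ≤ northing ≤ 2076254.

South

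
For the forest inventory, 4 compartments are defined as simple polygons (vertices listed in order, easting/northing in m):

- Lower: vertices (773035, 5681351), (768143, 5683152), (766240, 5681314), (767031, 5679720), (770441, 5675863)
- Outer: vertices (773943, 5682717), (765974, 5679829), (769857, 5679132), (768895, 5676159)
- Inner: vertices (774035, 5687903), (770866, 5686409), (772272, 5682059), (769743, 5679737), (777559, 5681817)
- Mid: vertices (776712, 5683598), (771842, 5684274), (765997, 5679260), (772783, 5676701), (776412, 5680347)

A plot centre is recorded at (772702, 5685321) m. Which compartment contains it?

Inner

Cast a ray rightward from (772702, 5685321). For each polygon, the edges (by vertex number in listed order) whose endpoints lie on opposite sides of northing = 5685321, where each meets that height, and whether that is right or left of the point:
Lower: no edge straddles that height → 0 crossings.
Outer: no edge straddles that height → 0 crossings.
Inner: 2–3 at easting≈771217.7 (left), 5–1 at easting≈775530.1 (right) → 1 crossing.
Mid: no edge straddles that height → 0 crossings.
Only Inner has an odd count, so the point is inside Inner.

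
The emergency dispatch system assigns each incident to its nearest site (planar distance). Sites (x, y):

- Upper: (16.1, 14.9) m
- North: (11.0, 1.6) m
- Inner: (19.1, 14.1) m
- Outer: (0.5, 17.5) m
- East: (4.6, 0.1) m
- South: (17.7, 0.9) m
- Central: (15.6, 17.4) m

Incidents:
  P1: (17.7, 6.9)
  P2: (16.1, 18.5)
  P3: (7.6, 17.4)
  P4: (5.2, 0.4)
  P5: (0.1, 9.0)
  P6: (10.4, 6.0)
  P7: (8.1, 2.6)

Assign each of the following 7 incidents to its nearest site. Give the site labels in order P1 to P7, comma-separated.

South, Central, Outer, East, Outer, North, North

P1 → South (d²=36.00)
P2 → Central (d²=1.46)
P3 → Outer (d²=50.42)
P4 → East (d²=0.45)
P5 → Outer (d²=72.41)
P6 → North (d²=19.72)
P7 → North (d²=9.41)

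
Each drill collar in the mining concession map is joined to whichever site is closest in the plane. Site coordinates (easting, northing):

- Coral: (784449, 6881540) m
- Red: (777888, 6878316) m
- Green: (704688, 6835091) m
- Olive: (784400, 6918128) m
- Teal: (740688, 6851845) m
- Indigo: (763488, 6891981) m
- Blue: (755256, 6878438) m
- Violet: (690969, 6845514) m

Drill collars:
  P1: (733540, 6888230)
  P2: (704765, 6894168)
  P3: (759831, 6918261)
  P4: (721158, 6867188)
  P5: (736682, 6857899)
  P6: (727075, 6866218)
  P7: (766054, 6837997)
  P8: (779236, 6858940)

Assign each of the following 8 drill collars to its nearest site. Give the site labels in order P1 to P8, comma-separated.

Blue, Violet, Olive, Teal, Teal, Teal, Teal, Red

P1 → Blue (d²=567467920.00)
P2 → Violet (d²=2557541332.00)
P3 → Olive (d²=603653450.00)
P4 → Teal (d²=616828549.00)
P5 → Teal (d²=52698952.00)
P6 → Teal (d²=391896898.00)
P7 → Teal (d²=835201060.00)
P8 → Red (d²=377246480.00)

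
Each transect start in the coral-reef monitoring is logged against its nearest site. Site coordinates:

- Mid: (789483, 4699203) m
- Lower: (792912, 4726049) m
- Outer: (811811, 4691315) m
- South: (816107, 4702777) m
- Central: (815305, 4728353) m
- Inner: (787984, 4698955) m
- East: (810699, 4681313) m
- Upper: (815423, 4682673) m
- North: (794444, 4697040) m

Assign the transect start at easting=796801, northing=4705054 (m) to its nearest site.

Squared distances to each site:
Mid: 87787325.000; Lower: 455914346.000; Outer: 414060221.000; South: 377906365.000; Central: 885241417.000; Inner: 114937290.000; East: 756789485.000; Upper: 847688045.000; North: 69779645.000.
Minimum at North.

North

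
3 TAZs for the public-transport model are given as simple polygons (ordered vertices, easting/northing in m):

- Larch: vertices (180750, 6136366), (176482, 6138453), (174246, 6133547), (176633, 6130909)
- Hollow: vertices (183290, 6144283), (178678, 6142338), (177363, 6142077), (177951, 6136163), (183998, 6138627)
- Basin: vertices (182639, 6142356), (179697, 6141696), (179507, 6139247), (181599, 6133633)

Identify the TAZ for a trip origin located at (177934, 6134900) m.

Larch

Cast a ray rightward from (177934, 6134900). For each polygon, the edges (by vertex number in listed order) whose endpoints lie on opposite sides of northing = 6134900, where each meets that height, and whether that is right or left of the point:
Larch: 2–3 at easting≈174862.7 (left), 4–1 at easting≈179644.0 (right) → 1 crossing.
Hollow: no edge straddles that height → 0 crossings.
Basin: 3–4 at easting≈181126.9 (right), 4–1 at easting≈181750.1 (right) → 2 crossings.
Only Larch has an odd count, so the point is inside Larch.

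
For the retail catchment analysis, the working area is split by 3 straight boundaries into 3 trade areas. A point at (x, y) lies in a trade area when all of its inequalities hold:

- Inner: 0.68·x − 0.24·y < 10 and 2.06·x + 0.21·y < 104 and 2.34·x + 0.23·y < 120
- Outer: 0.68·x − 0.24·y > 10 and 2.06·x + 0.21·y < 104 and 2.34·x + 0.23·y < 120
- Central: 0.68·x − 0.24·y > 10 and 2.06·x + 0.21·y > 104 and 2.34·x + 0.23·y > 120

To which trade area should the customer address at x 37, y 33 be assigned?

0.68·37 − 0.24·33 = 17.240, which is > 10
2.06·37 + 0.21·33 = 83.150, which is < 104
2.34·37 + 0.23·33 = 94.170, which is < 120
This sign pattern matches Outer.

Outer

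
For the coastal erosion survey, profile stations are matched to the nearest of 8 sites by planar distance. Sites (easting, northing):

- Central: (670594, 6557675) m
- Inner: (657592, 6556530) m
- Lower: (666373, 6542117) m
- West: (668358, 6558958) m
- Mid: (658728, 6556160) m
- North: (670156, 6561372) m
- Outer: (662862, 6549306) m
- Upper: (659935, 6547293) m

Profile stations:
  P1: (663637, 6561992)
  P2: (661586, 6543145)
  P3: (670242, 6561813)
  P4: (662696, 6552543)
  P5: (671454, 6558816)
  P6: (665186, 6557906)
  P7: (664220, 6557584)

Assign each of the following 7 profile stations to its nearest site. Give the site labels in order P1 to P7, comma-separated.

P1 → West (d²=31492997.00)
P2 → Upper (d²=19931705.00)
P3 → North (d²=201877.00)
P4 → Outer (d²=10505725.00)
P5 → Central (d²=2041481.00)
P6 → West (d²=11168288.00)
P7 → West (d²=19010920.00)

West, Upper, North, Outer, Central, West, West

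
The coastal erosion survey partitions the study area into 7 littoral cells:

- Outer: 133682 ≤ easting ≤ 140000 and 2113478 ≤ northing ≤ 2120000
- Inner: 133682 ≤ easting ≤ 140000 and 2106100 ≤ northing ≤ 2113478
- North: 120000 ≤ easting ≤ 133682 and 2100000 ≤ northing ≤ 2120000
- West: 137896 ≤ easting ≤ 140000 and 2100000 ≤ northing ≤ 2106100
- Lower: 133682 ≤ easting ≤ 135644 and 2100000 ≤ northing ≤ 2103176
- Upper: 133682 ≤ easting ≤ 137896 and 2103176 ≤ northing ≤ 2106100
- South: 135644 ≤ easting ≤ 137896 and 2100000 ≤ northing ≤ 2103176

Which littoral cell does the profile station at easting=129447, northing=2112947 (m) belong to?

The point has easting = 129447 and northing = 2112947.
Only North satisfies 120000 ≤ easting ≤ 133682 and 2100000 ≤ northing ≤ 2120000.

North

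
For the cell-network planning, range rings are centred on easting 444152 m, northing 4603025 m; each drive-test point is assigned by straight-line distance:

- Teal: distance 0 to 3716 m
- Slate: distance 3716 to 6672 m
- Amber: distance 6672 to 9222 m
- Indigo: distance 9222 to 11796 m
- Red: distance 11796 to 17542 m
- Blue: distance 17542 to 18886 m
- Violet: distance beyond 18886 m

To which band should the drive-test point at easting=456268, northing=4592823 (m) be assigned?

Red

Distance = √((456268−444152)² + (4592823−4603025)²) = √(146797456.000 + 104080804.000) = 15839.137 m.
11796 ≤ 15839.137 < 17542 → Red.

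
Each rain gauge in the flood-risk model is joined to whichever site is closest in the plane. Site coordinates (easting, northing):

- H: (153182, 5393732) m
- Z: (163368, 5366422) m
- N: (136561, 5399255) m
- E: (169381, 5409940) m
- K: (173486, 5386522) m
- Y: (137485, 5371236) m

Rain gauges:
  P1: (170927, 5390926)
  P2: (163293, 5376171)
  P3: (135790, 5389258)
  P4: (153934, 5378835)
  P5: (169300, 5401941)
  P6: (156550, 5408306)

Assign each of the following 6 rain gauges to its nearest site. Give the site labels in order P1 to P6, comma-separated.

P1 → K (d²=25943697.00)
P2 → Z (d²=95048626.00)
P3 → N (d²=100534450.00)
P4 → H (d²=222486113.00)
P5 → E (d²=63990562.00)
P6 → E (d²=167304517.00)

K, Z, N, H, E, E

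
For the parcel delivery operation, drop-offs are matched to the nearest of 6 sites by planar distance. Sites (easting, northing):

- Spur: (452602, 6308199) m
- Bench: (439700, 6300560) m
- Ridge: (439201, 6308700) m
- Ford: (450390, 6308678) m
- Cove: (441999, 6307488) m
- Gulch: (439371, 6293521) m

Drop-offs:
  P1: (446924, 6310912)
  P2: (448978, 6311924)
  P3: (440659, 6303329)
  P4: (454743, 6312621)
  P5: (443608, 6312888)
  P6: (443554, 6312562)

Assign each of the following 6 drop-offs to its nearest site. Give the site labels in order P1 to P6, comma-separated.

Ford, Ford, Bench, Spur, Cove, Cove

P1 → Ford (d²=17003912.00)
P2 → Ford (d²=12530260.00)
P3 → Bench (d²=8587042.00)
P4 → Spur (d²=24137965.00)
P5 → Cove (d²=31748881.00)
P6 → Cove (d²=28163501.00)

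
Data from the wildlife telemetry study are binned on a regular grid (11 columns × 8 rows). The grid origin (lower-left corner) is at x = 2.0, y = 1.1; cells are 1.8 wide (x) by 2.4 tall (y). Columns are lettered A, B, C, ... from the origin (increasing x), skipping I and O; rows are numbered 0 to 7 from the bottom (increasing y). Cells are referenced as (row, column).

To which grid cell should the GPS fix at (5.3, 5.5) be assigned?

(1, B)

Column index: ⌊(5.3 − 2.0) / 1.8⌋ = ⌊1.833⌋ = 1 → column B
Row offset from origin: ⌊(5.5 − 1.1) / 2.4⌋ = ⌊1.833⌋ = 1 → row 1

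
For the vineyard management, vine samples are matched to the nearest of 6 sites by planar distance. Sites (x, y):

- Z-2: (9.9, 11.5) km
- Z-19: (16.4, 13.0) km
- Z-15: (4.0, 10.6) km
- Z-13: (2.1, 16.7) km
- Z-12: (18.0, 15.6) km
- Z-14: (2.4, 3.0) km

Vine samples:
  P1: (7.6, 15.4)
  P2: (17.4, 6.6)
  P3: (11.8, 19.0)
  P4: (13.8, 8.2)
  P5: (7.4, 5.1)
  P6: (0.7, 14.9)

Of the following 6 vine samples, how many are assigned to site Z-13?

P1 → Z-2
P2 → Z-19
P3 → Z-12
P4 → Z-2
P5 → Z-14
P6 → Z-13
1 of the 6 goes to Z-13.

1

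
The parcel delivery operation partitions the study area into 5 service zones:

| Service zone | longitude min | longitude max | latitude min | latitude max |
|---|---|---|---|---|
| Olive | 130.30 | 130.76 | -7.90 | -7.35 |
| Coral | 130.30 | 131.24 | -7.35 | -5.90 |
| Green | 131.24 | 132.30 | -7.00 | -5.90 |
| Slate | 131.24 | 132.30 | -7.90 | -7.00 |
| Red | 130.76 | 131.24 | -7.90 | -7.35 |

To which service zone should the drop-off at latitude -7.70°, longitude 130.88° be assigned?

The point has longitude = 130.88 and latitude = -7.70.
Only Red satisfies 130.76 ≤ longitude ≤ 131.24 and -7.90 ≤ latitude ≤ -7.35.

Red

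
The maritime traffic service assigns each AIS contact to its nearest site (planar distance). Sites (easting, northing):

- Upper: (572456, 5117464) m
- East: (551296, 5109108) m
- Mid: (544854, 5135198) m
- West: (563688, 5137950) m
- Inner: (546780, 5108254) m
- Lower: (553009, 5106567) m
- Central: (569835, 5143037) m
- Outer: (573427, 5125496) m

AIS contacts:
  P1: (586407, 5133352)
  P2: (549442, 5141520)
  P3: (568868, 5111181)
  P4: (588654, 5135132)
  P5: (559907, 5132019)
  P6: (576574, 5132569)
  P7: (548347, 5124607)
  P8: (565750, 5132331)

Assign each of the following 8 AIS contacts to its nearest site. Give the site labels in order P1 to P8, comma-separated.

Outer, Mid, Upper, Outer, West, Outer, Mid, West

P1 → Outer (d²=230197136.00)
P2 → Mid (d²=61017428.00)
P3 → Upper (d²=52349833.00)
P4 → Outer (d²=324714025.00)
P5 → West (d²=49472722.00)
P6 → Outer (d²=59930938.00)
P7 → Mid (d²=124370330.00)
P8 → West (d²=35825005.00)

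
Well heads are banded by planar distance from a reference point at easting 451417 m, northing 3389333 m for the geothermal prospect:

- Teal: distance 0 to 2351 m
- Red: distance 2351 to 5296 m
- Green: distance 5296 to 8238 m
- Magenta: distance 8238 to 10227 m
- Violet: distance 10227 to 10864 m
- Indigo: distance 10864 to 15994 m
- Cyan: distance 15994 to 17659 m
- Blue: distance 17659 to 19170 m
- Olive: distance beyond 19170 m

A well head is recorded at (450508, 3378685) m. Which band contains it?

Distance = √((450508−451417)² + (3378685−3389333)²) = √(826281.000 + 113379904.000) = 10686.729 m.
10227 ≤ 10686.729 < 10864 → Violet.

Violet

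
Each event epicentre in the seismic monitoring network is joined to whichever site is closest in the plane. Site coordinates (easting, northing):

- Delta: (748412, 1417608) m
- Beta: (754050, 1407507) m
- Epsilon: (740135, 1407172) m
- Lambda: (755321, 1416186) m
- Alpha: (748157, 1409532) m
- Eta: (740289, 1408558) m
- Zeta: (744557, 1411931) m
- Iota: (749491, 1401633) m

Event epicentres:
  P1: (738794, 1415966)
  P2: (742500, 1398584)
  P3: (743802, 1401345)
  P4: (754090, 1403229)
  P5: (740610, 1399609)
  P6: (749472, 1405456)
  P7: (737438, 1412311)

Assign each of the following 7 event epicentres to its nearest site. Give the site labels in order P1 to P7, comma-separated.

P1 → Zeta (d²=49493394.00)
P2 → Iota (d²=58170482.00)
P3 → Iota (d²=32447665.00)
P4 → Beta (d²=18302884.00)
P5 → Epsilon (d²=57424594.00)
P6 → Iota (d²=14615690.00)
P7 → Eta (d²=22213210.00)

Zeta, Iota, Iota, Beta, Epsilon, Iota, Eta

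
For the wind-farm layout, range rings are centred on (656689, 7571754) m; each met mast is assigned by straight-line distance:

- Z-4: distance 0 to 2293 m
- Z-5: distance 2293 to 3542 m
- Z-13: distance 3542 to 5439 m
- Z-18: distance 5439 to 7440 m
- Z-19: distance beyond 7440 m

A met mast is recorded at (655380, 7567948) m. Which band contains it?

Z-13

Distance = √((655380−656689)² + (7567948−7571754)²) = √(1713481.000 + 14485636.000) = 4024.813 m.
3542 ≤ 4024.813 < 5439 → Z-13.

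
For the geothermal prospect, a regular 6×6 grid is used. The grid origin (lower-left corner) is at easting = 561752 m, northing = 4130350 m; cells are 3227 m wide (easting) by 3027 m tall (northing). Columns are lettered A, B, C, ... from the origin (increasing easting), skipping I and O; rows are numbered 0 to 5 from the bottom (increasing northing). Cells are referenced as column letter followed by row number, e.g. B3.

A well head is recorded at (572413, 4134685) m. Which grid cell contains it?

Column index: ⌊(572413 − 561752) / 3227⌋ = ⌊3.304⌋ = 3 → column D
Row offset from origin: ⌊(4134685 − 4130350) / 3027⌋ = ⌊1.432⌋ = 1 → row 1

D1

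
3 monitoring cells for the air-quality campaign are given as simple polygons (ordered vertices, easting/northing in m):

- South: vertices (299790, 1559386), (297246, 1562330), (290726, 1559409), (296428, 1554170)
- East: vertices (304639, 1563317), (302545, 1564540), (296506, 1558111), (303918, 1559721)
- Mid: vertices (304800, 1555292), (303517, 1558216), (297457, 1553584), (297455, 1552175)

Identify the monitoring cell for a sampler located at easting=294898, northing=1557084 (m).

Cast a ray rightward from (294898, 1557084). For each polygon, the edges (by vertex number in listed order) whose endpoints lie on opposite sides of northing = 1557084, where each meets that height, and whether that is right or left of the point:
South: 3–4 at easting≈293256.5 (left), 4–1 at easting≈298306.2 (right) → 1 crossing.
East: no edge straddles that height → 0 crossings.
Mid: 1–2 at easting≈304013.7 (right), 2–3 at easting≈302036.0 (right) → 2 crossings.
Only South has an odd count, so the point is inside South.

South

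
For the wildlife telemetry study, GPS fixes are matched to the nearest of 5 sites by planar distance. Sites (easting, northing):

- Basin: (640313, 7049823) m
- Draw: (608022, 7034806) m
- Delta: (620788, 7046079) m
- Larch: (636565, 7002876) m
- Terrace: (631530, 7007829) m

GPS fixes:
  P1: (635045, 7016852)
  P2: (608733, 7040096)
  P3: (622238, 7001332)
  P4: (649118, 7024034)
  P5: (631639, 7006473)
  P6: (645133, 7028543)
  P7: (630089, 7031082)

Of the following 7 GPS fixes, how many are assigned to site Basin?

1

P1 → Terrace
P2 → Draw
P3 → Terrace
P4 → Terrace
P5 → Terrace
P6 → Basin
P7 → Delta
1 of the 7 goes to Basin.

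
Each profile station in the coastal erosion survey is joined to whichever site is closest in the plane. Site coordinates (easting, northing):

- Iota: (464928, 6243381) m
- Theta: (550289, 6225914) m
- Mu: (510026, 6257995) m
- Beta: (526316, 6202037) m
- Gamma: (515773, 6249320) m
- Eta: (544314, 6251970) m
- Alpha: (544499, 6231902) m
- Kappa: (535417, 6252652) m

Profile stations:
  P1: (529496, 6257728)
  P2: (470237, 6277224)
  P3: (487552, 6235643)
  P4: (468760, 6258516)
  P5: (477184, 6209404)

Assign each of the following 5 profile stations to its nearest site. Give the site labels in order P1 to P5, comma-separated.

Kappa, Iota, Iota, Iota, Iota

P1 → Kappa (d²=60824017.00)
P2 → Iota (d²=1173534130.00)
P3 → Iota (d²=571722020.00)
P4 → Iota (d²=243752449.00)
P5 → Iota (d²=1304646065.00)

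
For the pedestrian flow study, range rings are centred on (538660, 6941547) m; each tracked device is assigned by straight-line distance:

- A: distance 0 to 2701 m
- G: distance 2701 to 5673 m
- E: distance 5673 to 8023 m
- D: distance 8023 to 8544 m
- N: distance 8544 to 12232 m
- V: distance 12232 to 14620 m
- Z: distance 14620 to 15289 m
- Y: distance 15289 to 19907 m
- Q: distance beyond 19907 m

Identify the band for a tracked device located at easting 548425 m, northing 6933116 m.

Distance = √((548425−538660)² + (6933116−6941547)²) = √(95355225.000 + 71081761.000) = 12901.046 m.
12232 ≤ 12901.046 < 14620 → V.

V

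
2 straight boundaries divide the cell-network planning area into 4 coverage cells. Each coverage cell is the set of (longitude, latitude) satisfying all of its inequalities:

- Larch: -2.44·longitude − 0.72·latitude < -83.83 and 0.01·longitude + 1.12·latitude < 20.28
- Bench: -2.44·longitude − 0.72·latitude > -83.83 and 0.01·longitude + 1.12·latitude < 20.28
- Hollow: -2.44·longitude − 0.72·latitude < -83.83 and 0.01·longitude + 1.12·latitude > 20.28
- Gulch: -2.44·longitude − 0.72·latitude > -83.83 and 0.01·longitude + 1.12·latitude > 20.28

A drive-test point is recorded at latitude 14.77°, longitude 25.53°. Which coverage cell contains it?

-2.44·25.53 − 0.72·14.77 = -72.928, which is > -83.83
0.01·25.53 + 1.12·14.77 = 16.798, which is < 20.28
This sign pattern matches Bench.

Bench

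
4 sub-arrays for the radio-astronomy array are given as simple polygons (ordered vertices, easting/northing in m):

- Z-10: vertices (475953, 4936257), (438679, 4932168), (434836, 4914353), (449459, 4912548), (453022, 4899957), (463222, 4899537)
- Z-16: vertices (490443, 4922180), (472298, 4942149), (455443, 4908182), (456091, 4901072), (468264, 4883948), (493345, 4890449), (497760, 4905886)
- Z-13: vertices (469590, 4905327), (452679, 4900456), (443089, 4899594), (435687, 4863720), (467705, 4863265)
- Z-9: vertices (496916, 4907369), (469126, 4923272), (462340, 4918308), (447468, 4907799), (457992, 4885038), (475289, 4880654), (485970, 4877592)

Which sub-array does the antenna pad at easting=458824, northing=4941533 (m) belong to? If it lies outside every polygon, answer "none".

none

Cast a ray rightward from (458824, 4941533). For each polygon, the edges (by vertex number in listed order) whose endpoints lie on opposite sides of northing = 4941533, where each meets that height, and whether that is right or left of the point:
Z-10: no edge straddles that height → 0 crossings.
Z-16: 1–2 at easting≈472857.7 (right), 2–3 at easting≈471992.3 (right) → 2 crossings.
Z-13: no edge straddles that height → 0 crossings.
Z-9: no edge straddles that height → 0 crossings.
All counts are even, so the point lies outside every listed polygon.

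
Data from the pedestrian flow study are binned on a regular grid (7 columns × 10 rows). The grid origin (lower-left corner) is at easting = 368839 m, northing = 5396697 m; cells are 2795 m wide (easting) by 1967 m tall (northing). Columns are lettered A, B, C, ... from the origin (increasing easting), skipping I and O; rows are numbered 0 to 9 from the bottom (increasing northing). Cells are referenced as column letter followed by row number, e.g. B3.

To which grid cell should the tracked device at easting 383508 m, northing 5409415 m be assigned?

Column index: ⌊(383508 − 368839) / 2795⌋ = ⌊5.248⌋ = 5 → column F
Row offset from origin: ⌊(5409415 − 5396697) / 1967⌋ = ⌊6.466⌋ = 6 → row 6

F6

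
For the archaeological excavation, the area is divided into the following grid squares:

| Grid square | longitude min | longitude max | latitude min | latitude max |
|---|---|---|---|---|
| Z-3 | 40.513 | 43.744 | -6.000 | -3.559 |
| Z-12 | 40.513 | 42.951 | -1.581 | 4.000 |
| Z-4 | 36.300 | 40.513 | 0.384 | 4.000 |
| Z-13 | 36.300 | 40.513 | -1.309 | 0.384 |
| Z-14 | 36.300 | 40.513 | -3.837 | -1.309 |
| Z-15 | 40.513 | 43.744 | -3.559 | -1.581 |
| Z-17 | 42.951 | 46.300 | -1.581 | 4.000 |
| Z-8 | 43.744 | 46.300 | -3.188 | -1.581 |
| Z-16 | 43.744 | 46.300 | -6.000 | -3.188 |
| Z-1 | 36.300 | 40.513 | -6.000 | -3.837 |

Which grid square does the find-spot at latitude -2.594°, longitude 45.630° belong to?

The point has longitude = 45.630 and latitude = -2.594.
Only Z-8 satisfies 43.744 ≤ longitude ≤ 46.300 and -3.188 ≤ latitude ≤ -1.581.

Z-8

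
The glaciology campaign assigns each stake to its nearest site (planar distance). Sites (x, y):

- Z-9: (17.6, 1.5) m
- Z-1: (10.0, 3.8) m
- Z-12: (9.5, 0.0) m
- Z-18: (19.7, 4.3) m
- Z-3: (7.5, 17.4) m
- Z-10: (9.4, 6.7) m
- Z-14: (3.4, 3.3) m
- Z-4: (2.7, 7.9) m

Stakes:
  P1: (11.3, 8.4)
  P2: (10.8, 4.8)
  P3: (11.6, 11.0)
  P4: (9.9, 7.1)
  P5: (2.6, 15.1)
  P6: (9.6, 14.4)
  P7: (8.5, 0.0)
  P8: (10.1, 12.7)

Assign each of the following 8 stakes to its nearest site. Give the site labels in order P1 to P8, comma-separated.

P1 → Z-10 (d²=6.50)
P2 → Z-1 (d²=1.64)
P3 → Z-10 (d²=23.33)
P4 → Z-10 (d²=0.41)
P5 → Z-3 (d²=29.30)
P6 → Z-3 (d²=13.41)
P7 → Z-12 (d²=1.00)
P8 → Z-3 (d²=28.85)

Z-10, Z-1, Z-10, Z-10, Z-3, Z-3, Z-12, Z-3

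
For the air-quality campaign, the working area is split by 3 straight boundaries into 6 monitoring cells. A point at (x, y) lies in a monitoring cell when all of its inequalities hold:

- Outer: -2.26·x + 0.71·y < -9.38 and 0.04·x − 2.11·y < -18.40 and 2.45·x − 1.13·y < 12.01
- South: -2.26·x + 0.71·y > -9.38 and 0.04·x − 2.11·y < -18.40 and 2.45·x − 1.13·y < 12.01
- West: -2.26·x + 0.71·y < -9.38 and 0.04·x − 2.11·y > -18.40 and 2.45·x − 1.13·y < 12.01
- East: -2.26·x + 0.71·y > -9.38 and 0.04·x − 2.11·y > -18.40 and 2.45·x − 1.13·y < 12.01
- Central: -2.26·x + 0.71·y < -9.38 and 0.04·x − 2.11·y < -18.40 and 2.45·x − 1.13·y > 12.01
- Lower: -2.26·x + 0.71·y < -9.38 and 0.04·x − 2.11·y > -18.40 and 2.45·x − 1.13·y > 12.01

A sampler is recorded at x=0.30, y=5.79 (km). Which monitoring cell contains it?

-2.26·0.30 + 0.71·5.79 = 3.433, which is > -9.38
0.04·0.30 − 2.11·5.79 = -12.205, which is > -18.40
2.45·0.30 − 1.13·5.79 = -5.808, which is < 12.01
This sign pattern matches East.

East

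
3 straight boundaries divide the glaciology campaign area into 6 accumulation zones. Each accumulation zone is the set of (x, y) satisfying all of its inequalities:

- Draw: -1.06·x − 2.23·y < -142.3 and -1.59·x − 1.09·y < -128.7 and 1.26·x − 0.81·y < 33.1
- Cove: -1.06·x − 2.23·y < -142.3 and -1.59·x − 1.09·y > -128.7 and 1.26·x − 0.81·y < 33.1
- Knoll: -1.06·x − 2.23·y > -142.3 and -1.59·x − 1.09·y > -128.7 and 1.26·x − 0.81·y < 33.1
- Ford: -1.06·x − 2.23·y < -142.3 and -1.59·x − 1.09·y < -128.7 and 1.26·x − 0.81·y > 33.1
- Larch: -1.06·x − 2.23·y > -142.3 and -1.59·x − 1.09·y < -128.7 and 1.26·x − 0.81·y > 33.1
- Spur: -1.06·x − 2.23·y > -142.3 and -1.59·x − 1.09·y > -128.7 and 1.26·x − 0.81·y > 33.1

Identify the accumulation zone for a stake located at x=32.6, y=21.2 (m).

Knoll

-1.06·32.6 − 2.23·21.2 = -81.832, which is > -142.3
-1.59·32.6 − 1.09·21.2 = -74.942, which is > -128.7
1.26·32.6 − 0.81·21.2 = 23.904, which is < 33.1
This sign pattern matches Knoll.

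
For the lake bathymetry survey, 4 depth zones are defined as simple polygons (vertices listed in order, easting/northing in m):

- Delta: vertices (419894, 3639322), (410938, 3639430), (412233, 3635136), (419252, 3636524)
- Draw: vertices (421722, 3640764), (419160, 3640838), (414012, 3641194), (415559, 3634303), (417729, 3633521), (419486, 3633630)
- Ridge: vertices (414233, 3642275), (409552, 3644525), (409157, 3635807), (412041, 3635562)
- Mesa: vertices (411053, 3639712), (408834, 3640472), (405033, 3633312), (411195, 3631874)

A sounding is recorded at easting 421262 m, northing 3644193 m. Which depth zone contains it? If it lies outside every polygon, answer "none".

Cast a ray rightward from (421262, 3644193). For each polygon, the edges (by vertex number in listed order) whose endpoints lie on opposite sides of northing = 3644193, where each meets that height, and whether that is right or left of the point:
Delta: no edge straddles that height → 0 crossings.
Draw: no edge straddles that height → 0 crossings.
Ridge: 1–2 at easting≈410242.7 (left), 2–3 at easting≈409537.0 (left) → 0 crossings.
Mesa: no edge straddles that height → 0 crossings.
All counts are even, so the point lies outside every listed polygon.

none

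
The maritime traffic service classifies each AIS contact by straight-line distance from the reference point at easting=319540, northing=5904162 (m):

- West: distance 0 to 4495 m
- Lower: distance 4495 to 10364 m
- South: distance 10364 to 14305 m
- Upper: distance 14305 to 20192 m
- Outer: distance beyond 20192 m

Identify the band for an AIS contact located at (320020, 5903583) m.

Distance = √((320020−319540)² + (5903583−5904162)²) = √(230400.000 + 335241.000) = 752.091 m.
0 ≤ 752.091 < 4495 → West.

West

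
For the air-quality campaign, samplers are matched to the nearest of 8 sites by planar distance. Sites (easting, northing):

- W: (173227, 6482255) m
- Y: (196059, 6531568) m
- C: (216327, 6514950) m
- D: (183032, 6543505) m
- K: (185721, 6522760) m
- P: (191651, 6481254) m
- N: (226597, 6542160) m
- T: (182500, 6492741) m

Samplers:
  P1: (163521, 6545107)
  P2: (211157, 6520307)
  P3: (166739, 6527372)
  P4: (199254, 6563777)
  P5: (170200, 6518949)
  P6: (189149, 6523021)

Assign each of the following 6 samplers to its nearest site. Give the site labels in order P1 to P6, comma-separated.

D, C, K, D, K, K

P1 → D (d²=383245525.00)
P2 → C (d²=55426349.00)
P3 → K (d²=381586868.00)
P4 → D (d²=674107268.00)
P5 → K (d²=255425162.00)
P6 → K (d²=11819305.00)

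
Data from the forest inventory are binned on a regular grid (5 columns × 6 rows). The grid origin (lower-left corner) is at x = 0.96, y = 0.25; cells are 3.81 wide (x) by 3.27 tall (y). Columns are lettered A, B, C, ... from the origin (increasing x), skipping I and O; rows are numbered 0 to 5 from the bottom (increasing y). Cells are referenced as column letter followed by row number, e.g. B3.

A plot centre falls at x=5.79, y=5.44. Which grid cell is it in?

B1

Column index: ⌊(5.79 − 0.96) / 3.81⌋ = ⌊1.268⌋ = 1 → column B
Row offset from origin: ⌊(5.44 − 0.25) / 3.27⌋ = ⌊1.587⌋ = 1 → row 1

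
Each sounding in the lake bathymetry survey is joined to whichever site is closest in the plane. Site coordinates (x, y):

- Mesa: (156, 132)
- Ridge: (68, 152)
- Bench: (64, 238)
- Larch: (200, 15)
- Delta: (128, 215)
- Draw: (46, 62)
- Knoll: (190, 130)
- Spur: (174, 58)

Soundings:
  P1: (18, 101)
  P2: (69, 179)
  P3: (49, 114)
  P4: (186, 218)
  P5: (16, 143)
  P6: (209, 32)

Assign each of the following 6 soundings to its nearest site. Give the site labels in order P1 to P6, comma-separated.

Draw, Ridge, Ridge, Delta, Ridge, Larch

P1 → Draw (d²=2305.00)
P2 → Ridge (d²=730.00)
P3 → Ridge (d²=1805.00)
P4 → Delta (d²=3373.00)
P5 → Ridge (d²=2785.00)
P6 → Larch (d²=370.00)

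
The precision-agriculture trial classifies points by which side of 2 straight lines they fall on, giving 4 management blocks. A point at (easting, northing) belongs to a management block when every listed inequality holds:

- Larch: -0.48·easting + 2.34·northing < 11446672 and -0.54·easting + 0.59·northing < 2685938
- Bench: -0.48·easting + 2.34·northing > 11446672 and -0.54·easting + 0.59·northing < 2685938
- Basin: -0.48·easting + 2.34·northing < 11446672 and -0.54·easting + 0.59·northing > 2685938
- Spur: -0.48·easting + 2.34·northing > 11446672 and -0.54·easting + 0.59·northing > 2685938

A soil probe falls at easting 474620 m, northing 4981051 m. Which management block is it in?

Larch

-0.48·474620 + 2.34·4981051 = 11427841.740, which is < 11446672
-0.54·474620 + 0.59·4981051 = 2682525.290, which is < 2685938
This sign pattern matches Larch.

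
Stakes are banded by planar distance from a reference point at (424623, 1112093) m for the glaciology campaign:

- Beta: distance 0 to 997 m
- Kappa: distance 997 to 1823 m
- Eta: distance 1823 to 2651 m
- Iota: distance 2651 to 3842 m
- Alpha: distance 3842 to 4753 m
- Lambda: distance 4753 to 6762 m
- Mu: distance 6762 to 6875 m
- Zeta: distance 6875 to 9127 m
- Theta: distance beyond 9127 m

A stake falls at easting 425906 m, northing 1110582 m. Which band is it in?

Distance = √((425906−424623)² + (1110582−1112093)²) = √(1646089.000 + 2283121.000) = 1982.223 m.
1823 ≤ 1982.223 < 2651 → Eta.

Eta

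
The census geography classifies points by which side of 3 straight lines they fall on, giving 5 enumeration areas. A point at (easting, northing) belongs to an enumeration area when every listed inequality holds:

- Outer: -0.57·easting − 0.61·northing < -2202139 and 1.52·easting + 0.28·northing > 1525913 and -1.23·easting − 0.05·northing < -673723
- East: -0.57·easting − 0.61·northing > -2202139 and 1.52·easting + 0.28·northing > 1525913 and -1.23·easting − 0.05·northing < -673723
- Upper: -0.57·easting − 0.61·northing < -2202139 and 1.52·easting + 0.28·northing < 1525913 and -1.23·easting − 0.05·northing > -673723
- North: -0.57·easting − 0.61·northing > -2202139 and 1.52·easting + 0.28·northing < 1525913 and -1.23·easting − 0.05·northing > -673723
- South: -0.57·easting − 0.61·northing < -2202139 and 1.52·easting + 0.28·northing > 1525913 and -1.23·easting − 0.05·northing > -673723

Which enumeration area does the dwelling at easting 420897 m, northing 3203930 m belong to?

East

-0.57·420897 − 0.61·3203930 = -2194308.590, which is > -2202139
1.52·420897 + 0.28·3203930 = 1536863.840, which is > 1525913
-1.23·420897 − 0.05·3203930 = -677899.810, which is < -673723
This sign pattern matches East.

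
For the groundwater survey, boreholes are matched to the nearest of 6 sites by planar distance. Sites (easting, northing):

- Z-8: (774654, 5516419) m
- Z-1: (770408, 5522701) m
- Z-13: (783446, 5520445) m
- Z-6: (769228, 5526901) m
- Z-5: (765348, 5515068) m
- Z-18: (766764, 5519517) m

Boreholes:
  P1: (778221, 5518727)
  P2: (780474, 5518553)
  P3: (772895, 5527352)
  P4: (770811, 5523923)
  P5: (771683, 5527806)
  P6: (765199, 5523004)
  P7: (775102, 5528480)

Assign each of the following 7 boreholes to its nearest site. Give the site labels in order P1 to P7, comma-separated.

Z-8, Z-13, Z-6, Z-1, Z-6, Z-18, Z-6

P1 → Z-8 (d²=18050353.00)
P2 → Z-13 (d²=12412448.00)
P3 → Z-6 (d²=13650290.00)
P4 → Z-1 (d²=1655693.00)
P5 → Z-6 (d²=6846050.00)
P6 → Z-18 (d²=14608394.00)
P7 → Z-6 (d²=36997117.00)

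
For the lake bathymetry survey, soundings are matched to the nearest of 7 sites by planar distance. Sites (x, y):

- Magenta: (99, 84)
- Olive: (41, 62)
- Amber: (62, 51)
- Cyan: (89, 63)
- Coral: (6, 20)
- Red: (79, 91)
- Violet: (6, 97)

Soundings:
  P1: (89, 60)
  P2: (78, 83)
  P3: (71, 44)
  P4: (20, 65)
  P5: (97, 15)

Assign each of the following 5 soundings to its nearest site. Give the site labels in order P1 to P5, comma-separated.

Cyan, Red, Amber, Olive, Cyan

P1 → Cyan (d²=9.00)
P2 → Red (d²=65.00)
P3 → Amber (d²=130.00)
P4 → Olive (d²=450.00)
P5 → Cyan (d²=2368.00)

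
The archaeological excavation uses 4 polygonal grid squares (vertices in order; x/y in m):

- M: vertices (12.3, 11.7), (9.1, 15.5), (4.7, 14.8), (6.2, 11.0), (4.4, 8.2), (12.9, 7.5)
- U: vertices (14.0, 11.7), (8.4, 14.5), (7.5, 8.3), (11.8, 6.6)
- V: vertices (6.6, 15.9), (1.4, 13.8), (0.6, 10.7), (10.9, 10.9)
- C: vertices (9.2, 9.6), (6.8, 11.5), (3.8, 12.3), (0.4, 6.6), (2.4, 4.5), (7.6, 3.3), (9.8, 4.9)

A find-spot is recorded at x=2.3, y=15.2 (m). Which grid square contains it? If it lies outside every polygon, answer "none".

Cast a ray rightward from (2.3, 15.2). For each polygon, the edges (by vertex number in listed order) whose endpoints lie on opposite sides of y = 15.2, where each meets that height, and whether that is right or left of the point:
M: 1–2 at x≈9.35 (right), 2–3 at x≈7.21 (right) → 2 crossings.
U: no edge straddles that height → 0 crossings.
V: 1–2 at x≈4.87 (right), 4–1 at x≈7.20 (right) → 2 crossings.
C: no edge straddles that height → 0 crossings.
All counts are even, so the point lies outside every listed polygon.

none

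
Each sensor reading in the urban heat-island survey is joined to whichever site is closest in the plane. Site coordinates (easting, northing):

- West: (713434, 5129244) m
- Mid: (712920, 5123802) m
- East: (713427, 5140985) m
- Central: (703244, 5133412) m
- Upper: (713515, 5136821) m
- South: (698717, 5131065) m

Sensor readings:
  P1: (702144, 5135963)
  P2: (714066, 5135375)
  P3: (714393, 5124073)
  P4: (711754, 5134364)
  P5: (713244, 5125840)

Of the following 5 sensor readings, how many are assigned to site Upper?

P1 → Central
P2 → Upper
P3 → Mid
P4 → Upper
P5 → Mid
2 of the 5 go to Upper.

2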